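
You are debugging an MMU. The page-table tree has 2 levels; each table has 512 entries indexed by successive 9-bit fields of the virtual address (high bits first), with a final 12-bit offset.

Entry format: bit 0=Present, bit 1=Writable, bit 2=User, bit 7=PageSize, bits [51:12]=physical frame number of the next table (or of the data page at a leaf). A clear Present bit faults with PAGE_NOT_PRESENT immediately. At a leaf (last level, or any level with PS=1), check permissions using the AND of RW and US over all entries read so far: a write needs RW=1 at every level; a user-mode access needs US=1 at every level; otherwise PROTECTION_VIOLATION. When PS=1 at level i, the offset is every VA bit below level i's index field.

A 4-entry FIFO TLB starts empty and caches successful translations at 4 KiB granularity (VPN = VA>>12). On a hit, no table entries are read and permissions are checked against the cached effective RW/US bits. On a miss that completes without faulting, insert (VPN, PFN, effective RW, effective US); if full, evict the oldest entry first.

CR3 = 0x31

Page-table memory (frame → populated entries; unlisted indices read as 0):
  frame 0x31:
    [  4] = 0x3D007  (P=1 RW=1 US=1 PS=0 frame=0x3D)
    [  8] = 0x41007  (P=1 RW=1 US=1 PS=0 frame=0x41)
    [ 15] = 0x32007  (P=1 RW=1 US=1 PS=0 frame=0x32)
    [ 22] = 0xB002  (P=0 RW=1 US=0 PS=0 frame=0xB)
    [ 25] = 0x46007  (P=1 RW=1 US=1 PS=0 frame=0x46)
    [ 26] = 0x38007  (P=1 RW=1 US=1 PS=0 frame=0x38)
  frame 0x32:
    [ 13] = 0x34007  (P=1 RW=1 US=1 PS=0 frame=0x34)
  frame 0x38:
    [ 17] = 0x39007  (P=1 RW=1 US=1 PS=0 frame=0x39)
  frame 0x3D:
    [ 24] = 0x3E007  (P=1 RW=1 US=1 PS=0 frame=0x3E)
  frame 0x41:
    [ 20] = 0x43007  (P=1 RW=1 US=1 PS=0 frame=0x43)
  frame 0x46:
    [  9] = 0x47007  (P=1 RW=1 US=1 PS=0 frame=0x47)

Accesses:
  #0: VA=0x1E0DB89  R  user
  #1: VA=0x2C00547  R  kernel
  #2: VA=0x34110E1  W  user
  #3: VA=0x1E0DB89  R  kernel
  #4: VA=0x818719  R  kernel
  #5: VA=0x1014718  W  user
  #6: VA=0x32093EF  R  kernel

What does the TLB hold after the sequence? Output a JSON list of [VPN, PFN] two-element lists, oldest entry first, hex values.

Trace:
#0 VA=0x1E0DB89 (r,user):
  lvl0: tbl 0x31, slot 15 ⇒ 0x32007 (P1/RW1/US1/PS0)
  lvl1: tbl 0x32, slot 13 ⇒ 0x34007 (P1/RW1/US1/PS0)
  → PA=0x34B89  (2 entries read)
#1 VA=0x2C00547 (r,kernel):
  lvl0: tbl 0x31, slot 22 ⇒ 0xB002 (P0/RW1/US0/PS0)
  ✗ PAGE_NOT_PRESENT  [1 reads]
#2 VA=0x34110E1 (w,user):
  lvl0: tbl 0x31, slot 26 ⇒ 0x38007 (P1/RW1/US1/PS0)
  lvl1: tbl 0x38, slot 17 ⇒ 0x39007 (P1/RW1/US1/PS0)
  → PA=0x390E1  (2 entries read)
#3 VA=0x1E0DB89 (r,kernel):
  TLB hit vpn=0x1E0D → PA=0x34B89
#4 VA=0x818719 (r,kernel):
  lvl0: tbl 0x31, slot 4 ⇒ 0x3D007 (P1/RW1/US1/PS0)
  lvl1: tbl 0x3D, slot 24 ⇒ 0x3E007 (P1/RW1/US1/PS0)
  → PA=0x3E719  (2 entries read)
#5 VA=0x1014718 (w,user):
  lvl0: tbl 0x31, slot 8 ⇒ 0x41007 (P1/RW1/US1/PS0)
  lvl1: tbl 0x41, slot 20 ⇒ 0x43007 (P1/RW1/US1/PS0)
  → PA=0x43718  (2 entries read)
#6 VA=0x32093EF (r,kernel):
  lvl0: tbl 0x31, slot 25 ⇒ 0x46007 (P1/RW1/US1/PS0)
  lvl1: tbl 0x46, slot 9 ⇒ 0x47007 (P1/RW1/US1/PS0)
  → PA=0x473EF  (2 entries read)

TLB: [["0x3411", "0x39"], ["0x818", "0x3E"], ["0x1014", "0x43"], ["0x3209", "0x47"]]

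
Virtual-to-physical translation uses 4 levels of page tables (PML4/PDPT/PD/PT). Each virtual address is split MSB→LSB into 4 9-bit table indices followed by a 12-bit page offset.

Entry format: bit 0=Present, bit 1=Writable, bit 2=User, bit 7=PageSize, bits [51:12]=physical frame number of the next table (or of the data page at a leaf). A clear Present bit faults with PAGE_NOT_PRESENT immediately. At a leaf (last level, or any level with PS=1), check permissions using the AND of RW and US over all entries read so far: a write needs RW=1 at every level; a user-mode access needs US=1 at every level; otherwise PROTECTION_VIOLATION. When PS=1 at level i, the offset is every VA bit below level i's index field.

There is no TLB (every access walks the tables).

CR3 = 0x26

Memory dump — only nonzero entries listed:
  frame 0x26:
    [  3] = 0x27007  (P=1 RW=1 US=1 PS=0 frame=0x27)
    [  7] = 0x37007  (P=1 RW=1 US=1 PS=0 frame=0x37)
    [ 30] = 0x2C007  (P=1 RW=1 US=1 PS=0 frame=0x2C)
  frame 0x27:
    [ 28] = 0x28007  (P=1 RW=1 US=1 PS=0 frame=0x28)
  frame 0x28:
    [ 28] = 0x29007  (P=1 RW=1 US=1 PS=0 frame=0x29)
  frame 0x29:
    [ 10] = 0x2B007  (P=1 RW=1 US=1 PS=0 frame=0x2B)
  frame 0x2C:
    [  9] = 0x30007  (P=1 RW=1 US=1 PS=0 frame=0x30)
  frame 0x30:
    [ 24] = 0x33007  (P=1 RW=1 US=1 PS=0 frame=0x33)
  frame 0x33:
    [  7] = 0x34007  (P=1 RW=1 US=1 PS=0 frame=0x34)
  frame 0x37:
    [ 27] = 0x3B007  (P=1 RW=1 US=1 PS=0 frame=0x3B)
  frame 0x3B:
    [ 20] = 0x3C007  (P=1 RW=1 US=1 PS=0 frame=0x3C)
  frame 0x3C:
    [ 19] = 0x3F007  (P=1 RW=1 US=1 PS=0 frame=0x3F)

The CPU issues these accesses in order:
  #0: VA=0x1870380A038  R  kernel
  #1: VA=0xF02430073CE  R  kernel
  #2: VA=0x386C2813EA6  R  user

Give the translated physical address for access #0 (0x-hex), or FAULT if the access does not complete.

Walk each access:
#0 VA=0x1870380A038 (r,kernel):
  L0: frame=0x26 idx=3 entry=0x27007 [P=1 RW=1 US=1 PS=0]
  L1: frame=0x27 idx=28 entry=0x28007 [P=1 RW=1 US=1 PS=0]
  L2: frame=0x28 idx=28 entry=0x29007 [P=1 RW=1 US=1 PS=0]
  L3: frame=0x29 idx=10 entry=0x2B007 [P=1 RW=1 US=1 PS=0]
  ⇒ phys 0x2B038  [4 reads]
#1 VA=0xF02430073CE (r,kernel):
  L0: frame=0x26 idx=30 entry=0x2C007 [P=1 RW=1 US=1 PS=0]
  L1: frame=0x2C idx=9 entry=0x30007 [P=1 RW=1 US=1 PS=0]
  L2: frame=0x30 idx=24 entry=0x33007 [P=1 RW=1 US=1 PS=0]
  L3: frame=0x33 idx=7 entry=0x34007 [P=1 RW=1 US=1 PS=0]
  ⇒ phys 0x343CE  [4 reads]
#2 VA=0x386C2813EA6 (r,user):
  L0: frame=0x26 idx=7 entry=0x37007 [P=1 RW=1 US=1 PS=0]
  L1: frame=0x37 idx=27 entry=0x3B007 [P=1 RW=1 US=1 PS=0]
  L2: frame=0x3B idx=20 entry=0x3C007 [P=1 RW=1 US=1 PS=0]
  L3: frame=0x3C idx=19 entry=0x3F007 [P=1 RW=1 US=1 PS=0]
  ⇒ phys 0x3FEA6  [4 reads]

Access #0 PA: 0x2B038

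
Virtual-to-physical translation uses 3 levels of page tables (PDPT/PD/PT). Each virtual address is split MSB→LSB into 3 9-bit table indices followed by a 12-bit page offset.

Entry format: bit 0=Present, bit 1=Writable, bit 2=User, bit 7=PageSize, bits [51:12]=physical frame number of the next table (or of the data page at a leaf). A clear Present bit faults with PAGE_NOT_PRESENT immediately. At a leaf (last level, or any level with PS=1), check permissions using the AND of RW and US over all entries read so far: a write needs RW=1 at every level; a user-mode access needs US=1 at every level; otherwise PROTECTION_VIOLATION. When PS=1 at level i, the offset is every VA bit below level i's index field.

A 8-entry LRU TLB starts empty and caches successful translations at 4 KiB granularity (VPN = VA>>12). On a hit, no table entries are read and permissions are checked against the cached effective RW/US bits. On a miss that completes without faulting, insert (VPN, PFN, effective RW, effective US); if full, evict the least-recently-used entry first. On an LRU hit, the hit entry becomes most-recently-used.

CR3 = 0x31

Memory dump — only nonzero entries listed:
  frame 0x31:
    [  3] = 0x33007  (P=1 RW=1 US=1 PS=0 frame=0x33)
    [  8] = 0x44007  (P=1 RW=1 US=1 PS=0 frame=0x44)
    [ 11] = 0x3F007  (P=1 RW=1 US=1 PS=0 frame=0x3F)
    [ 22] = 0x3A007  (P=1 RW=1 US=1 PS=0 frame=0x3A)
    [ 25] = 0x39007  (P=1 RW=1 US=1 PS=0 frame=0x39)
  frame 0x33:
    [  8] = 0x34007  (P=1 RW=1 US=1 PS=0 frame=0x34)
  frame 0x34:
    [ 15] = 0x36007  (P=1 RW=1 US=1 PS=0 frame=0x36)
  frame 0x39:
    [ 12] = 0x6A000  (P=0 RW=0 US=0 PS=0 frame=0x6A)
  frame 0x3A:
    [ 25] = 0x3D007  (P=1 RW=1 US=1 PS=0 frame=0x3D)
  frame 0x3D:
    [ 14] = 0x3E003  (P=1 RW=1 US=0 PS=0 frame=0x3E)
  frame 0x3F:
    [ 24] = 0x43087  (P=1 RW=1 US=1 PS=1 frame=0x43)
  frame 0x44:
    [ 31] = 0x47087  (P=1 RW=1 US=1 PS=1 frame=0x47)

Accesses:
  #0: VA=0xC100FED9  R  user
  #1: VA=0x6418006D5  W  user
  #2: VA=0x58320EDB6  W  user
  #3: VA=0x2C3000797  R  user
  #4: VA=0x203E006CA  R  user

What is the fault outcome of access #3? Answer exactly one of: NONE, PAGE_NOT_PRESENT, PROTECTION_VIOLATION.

Walk each access:
#0 VA=0xC100FED9 (r,user):
  [0] read 0x31 idx=3: raw=0x33007 flags P=1 W=1 U=1 S=0
  [1] read 0x33 idx=8: raw=0x34007 flags P=1 W=1 U=1 S=0
  [2] read 0x34 idx=15: raw=0x36007 flags P=1 W=1 U=1 S=0
  ⇒ phys 0x36ED9  [3 reads]
#1 VA=0x6418006D5 (w,user):
  [0] read 0x31 idx=25: raw=0x39007 flags P=1 W=1 U=1 S=0
  [1] read 0x39 idx=12: raw=0x6A000 flags P=0 W=0 U=0 S=0
  → PAGE_NOT_PRESENT  (2 entries read)
#2 VA=0x58320EDB6 (w,user):
  [0] read 0x31 idx=22: raw=0x3A007 flags P=1 W=1 U=1 S=0
  [1] read 0x3A idx=25: raw=0x3D007 flags P=1 W=1 U=1 S=0
  [2] read 0x3D idx=14: raw=0x3E003 flags P=1 W=1 U=0 S=0
  → PROTECTION_VIOLATION  (3 entries read)
#3 VA=0x2C3000797 (r,user):
  [0] read 0x31 idx=11: raw=0x3F007 flags P=1 W=1 U=1 S=0
  [1] read 0x3F idx=24: raw=0x43087 flags P=1 W=1 U=1 S=1
  ⇒ phys 0x43797 (huge @L1)  [2 reads]
#4 VA=0x203E006CA (r,user):
  [0] read 0x31 idx=8: raw=0x44007 flags P=1 W=1 U=1 S=0
  [1] read 0x44 idx=31: raw=0x47087 flags P=1 W=1 U=1 S=1
  ⇒ phys 0x476CA (huge @L1)  [2 reads]

Access #3 fault: NONE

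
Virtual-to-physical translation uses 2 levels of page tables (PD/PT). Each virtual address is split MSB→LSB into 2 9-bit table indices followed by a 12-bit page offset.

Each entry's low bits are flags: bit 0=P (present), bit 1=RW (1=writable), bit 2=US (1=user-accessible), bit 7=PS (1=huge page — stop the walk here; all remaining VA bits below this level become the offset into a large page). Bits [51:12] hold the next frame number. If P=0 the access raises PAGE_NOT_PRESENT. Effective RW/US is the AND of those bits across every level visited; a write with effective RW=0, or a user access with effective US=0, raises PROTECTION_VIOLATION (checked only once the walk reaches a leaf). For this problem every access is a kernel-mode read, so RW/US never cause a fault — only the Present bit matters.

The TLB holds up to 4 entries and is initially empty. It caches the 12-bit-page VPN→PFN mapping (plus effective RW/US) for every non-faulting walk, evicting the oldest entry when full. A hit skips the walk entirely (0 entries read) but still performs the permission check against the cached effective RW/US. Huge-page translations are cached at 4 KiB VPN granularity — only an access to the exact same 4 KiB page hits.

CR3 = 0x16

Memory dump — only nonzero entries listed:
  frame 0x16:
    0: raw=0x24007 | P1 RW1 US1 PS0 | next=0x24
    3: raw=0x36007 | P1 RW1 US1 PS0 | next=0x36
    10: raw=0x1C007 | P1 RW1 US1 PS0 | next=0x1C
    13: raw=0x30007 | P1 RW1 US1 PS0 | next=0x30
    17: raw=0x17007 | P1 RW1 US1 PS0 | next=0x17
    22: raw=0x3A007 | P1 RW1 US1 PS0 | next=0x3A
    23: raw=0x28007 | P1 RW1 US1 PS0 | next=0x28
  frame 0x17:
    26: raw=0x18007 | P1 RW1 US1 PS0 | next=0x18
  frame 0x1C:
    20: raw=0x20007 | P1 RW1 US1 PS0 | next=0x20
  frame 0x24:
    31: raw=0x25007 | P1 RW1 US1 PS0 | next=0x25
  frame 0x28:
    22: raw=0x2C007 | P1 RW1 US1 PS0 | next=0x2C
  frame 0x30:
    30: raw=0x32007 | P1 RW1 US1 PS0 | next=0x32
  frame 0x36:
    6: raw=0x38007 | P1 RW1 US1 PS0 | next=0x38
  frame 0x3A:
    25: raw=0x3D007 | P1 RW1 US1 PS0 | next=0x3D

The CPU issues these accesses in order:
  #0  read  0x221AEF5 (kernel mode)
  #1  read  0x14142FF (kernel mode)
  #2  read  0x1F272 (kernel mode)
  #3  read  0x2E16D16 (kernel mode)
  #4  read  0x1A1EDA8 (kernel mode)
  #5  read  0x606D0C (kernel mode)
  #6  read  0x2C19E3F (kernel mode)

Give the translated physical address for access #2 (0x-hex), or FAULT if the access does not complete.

Trace:
#0 VA=0x221AEF5 (r,kernel):
  L0: frame=0x16 idx=17 entry=0x17007 [P=1 RW=1 US=1 PS=0]
  L1: frame=0x17 idx=26 entry=0x18007 [P=1 RW=1 US=1 PS=0]
  → PA=0x18EF5  (2 entries read)
#1 VA=0x14142FF (r,kernel):
  L0: frame=0x16 idx=10 entry=0x1C007 [P=1 RW=1 US=1 PS=0]
  L1: frame=0x1C idx=20 entry=0x20007 [P=1 RW=1 US=1 PS=0]
  → PA=0x202FF  (2 entries read)
#2 VA=0x1F272 (r,kernel):
  L0: frame=0x16 idx=0 entry=0x24007 [P=1 RW=1 US=1 PS=0]
  L1: frame=0x24 idx=31 entry=0x25007 [P=1 RW=1 US=1 PS=0]
  → PA=0x25272  (2 entries read)
#3 VA=0x2E16D16 (r,kernel):
  L0: frame=0x16 idx=23 entry=0x28007 [P=1 RW=1 US=1 PS=0]
  L1: frame=0x28 idx=22 entry=0x2C007 [P=1 RW=1 US=1 PS=0]
  → PA=0x2CD16  (2 entries read)
#4 VA=0x1A1EDA8 (r,kernel):
  L0: frame=0x16 idx=13 entry=0x30007 [P=1 RW=1 US=1 PS=0]
  L1: frame=0x30 idx=30 entry=0x32007 [P=1 RW=1 US=1 PS=0]
  → PA=0x32DA8  (2 entries read)
#5 VA=0x606D0C (r,kernel):
  L0: frame=0x16 idx=3 entry=0x36007 [P=1 RW=1 US=1 PS=0]
  L1: frame=0x36 idx=6 entry=0x38007 [P=1 RW=1 US=1 PS=0]
  → PA=0x38D0C  (2 entries read)
#6 VA=0x2C19E3F (r,kernel):
  L0: frame=0x16 idx=22 entry=0x3A007 [P=1 RW=1 US=1 PS=0]
  L1: frame=0x3A idx=25 entry=0x3D007 [P=1 RW=1 US=1 PS=0]
  → PA=0x3DE3F  (2 entries read)

Access #2 PA: 0x25272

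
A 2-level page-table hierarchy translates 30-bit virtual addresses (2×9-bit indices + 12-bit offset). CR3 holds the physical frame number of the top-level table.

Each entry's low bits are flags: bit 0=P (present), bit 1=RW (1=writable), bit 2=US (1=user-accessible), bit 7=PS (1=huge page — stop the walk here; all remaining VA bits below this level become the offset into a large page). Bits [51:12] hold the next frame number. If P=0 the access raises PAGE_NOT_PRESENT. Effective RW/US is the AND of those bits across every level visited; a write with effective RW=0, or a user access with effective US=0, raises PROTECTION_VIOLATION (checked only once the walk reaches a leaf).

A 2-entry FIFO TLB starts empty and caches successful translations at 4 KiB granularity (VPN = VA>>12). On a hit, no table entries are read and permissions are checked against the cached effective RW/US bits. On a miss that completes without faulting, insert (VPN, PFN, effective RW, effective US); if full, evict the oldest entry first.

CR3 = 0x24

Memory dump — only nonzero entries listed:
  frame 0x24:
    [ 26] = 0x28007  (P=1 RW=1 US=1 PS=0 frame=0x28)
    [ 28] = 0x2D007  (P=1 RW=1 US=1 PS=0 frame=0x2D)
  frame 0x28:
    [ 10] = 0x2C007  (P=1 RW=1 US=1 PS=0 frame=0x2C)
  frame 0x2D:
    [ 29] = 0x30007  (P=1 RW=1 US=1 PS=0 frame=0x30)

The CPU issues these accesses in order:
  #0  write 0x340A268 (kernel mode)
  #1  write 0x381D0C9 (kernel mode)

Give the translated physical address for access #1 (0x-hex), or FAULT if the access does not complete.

Trace:
#0 VA=0x340A268 (w,kernel):
  L0: frame=0x24 idx=26 entry=0x28007 [P=1 RW=1 US=1 PS=0]
  L1: frame=0x28 idx=10 entry=0x2C007 [P=1 RW=1 US=1 PS=0]
  ⇒ phys 0x2C268  [2 reads]
#1 VA=0x381D0C9 (w,kernel):
  L0: frame=0x24 idx=28 entry=0x2D007 [P=1 RW=1 US=1 PS=0]
  L1: frame=0x2D idx=29 entry=0x30007 [P=1 RW=1 US=1 PS=0]
  ⇒ phys 0x300C9  [2 reads]

Access #1 PA: 0x300C9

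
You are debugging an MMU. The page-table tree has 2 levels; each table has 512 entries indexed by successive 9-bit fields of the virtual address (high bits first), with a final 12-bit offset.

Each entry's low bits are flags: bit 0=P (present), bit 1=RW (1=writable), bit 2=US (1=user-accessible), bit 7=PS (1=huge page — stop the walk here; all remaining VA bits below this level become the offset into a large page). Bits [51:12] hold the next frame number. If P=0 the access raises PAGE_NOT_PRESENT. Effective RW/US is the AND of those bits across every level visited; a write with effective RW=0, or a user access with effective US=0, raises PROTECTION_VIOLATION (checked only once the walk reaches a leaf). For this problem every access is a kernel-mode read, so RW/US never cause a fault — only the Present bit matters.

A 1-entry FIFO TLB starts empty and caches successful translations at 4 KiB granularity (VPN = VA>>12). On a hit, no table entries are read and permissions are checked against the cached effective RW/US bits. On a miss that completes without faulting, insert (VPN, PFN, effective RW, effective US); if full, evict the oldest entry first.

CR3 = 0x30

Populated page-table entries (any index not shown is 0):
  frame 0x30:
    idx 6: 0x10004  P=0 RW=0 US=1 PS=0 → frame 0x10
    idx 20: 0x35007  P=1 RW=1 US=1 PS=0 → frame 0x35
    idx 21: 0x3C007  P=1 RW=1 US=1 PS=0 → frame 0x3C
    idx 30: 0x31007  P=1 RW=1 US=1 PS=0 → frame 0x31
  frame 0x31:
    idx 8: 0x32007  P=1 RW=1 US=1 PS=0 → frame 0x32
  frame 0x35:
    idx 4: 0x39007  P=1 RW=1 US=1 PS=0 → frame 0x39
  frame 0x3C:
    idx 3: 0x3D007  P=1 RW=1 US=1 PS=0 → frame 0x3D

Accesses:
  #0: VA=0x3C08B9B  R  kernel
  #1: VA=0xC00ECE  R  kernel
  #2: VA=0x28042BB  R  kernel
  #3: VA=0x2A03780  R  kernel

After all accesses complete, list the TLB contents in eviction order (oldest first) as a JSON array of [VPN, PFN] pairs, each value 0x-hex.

Walk each access:
#0 VA=0x3C08B9B (r,kernel):
  L0 @0x30[30] → 0x31007  P=1,RW=1,US=1,PS=0
  L1 @0x31[8] → 0x32007  P=1,RW=1,US=1,PS=0
  ✓ 0x32B9B  — 2 lookups
#1 VA=0xC00ECE (r,kernel):
  L0 @0x30[6] → 0x10004  P=0,RW=0,US=1,PS=0
  ✗ PAGE_NOT_PRESENT  [1 reads]
#2 VA=0x28042BB (r,kernel):
  L0 @0x30[20] → 0x35007  P=1,RW=1,US=1,PS=0
  L1 @0x35[4] → 0x39007  P=1,RW=1,US=1,PS=0
  ✓ 0x392BB  — 2 lookups
#3 VA=0x2A03780 (r,kernel):
  L0 @0x30[21] → 0x3C007  P=1,RW=1,US=1,PS=0
  L1 @0x3C[3] → 0x3D007  P=1,RW=1,US=1,PS=0
  ✓ 0x3D780  — 2 lookups

TLB: [["0x2A03", "0x3D"]]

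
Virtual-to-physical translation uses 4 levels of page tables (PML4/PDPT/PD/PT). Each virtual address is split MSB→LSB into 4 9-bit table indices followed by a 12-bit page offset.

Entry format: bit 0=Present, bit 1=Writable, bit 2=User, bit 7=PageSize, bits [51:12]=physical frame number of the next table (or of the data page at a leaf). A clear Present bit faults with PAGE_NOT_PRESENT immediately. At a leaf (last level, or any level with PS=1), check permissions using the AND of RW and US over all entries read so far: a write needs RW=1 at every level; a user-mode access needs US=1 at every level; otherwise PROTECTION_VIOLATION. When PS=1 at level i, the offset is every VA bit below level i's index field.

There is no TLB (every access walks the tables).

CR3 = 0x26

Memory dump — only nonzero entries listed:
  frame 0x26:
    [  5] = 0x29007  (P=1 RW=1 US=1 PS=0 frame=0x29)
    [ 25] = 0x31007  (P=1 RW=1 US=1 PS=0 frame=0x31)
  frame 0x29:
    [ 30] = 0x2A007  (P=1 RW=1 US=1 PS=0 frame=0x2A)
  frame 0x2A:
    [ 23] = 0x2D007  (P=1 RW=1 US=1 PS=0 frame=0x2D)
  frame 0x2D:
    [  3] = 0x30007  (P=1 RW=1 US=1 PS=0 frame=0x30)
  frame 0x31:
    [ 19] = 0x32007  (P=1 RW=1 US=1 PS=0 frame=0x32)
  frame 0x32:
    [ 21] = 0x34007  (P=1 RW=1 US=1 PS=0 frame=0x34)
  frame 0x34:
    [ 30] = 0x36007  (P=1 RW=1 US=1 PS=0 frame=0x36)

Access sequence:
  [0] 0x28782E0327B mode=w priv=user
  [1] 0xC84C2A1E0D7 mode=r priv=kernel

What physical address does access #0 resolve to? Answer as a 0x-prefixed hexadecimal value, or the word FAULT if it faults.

Per-access translation:
#0 VA=0x28782E0327B (w,user):
  [0] read 0x26 idx=5: raw=0x29007 flags P=1 W=1 U=1 S=0
  [1] read 0x29 idx=30: raw=0x2A007 flags P=1 W=1 U=1 S=0
  [2] read 0x2A idx=23: raw=0x2D007 flags P=1 W=1 U=1 S=0
  [3] read 0x2D idx=3: raw=0x30007 flags P=1 W=1 U=1 S=0
  ⇒ phys 0x3027B  [4 reads]
#1 VA=0xC84C2A1E0D7 (r,kernel):
  [0] read 0x26 idx=25: raw=0x31007 flags P=1 W=1 U=1 S=0
  [1] read 0x31 idx=19: raw=0x32007 flags P=1 W=1 U=1 S=0
  [2] read 0x32 idx=21: raw=0x34007 flags P=1 W=1 U=1 S=0
  [3] read 0x34 idx=30: raw=0x36007 flags P=1 W=1 U=1 S=0
  ⇒ phys 0x360D7  [4 reads]

Access #0 PA: 0x3027B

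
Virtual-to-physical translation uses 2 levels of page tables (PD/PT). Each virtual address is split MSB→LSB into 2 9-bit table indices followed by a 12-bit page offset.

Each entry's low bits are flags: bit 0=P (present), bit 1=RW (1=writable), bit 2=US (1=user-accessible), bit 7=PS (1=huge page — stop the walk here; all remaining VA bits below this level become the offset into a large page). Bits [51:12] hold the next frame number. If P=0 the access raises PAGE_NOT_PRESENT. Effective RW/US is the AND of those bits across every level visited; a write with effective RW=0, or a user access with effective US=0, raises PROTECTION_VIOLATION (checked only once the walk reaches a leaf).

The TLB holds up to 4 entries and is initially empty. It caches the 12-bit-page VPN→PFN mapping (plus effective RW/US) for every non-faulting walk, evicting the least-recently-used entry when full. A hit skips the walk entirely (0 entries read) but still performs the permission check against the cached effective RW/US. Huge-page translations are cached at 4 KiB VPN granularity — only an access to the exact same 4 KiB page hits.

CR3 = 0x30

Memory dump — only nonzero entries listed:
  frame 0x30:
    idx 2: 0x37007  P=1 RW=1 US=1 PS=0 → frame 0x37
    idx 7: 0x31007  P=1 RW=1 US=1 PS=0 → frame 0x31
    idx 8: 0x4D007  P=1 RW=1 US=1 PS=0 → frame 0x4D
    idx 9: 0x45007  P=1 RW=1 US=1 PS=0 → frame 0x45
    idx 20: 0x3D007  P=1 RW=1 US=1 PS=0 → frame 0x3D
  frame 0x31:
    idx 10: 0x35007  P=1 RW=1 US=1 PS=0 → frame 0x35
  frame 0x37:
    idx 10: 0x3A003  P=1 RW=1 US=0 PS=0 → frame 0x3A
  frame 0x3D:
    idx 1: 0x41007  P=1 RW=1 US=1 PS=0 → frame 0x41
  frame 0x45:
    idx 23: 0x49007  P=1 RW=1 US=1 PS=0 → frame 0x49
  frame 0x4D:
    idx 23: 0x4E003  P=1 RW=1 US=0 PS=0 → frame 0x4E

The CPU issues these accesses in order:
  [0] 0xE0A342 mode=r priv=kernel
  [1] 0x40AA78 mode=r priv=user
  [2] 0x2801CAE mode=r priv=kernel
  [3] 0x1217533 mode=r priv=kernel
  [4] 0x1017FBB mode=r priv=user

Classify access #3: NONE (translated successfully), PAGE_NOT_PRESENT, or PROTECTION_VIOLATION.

Trace:
#0 VA=0xE0A342 (r,kernel):
  L0 @0x30[7] → 0x31007  P=1,RW=1,US=1,PS=0
  L1 @0x31[10] → 0x35007  P=1,RW=1,US=1,PS=0
  → PA=0x35342  (2 entries read)
#1 VA=0x40AA78 (r,user):
  L0 @0x30[2] → 0x37007  P=1,RW=1,US=1,PS=0
  L1 @0x37[10] → 0x3A003  P=1,RW=1,US=0,PS=0
  ✗ PROTECTION_VIOLATION  [2 reads]
#2 VA=0x2801CAE (r,kernel):
  L0 @0x30[20] → 0x3D007  P=1,RW=1,US=1,PS=0
  L1 @0x3D[1] → 0x41007  P=1,RW=1,US=1,PS=0
  → PA=0x41CAE  (2 entries read)
#3 VA=0x1217533 (r,kernel):
  L0 @0x30[9] → 0x45007  P=1,RW=1,US=1,PS=0
  L1 @0x45[23] → 0x49007  P=1,RW=1,US=1,PS=0
  → PA=0x49533  (2 entries read)
#4 VA=0x1017FBB (r,user):
  L0 @0x30[8] → 0x4D007  P=1,RW=1,US=1,PS=0
  L1 @0x4D[23] → 0x4E003  P=1,RW=1,US=0,PS=0
  ✗ PROTECTION_VIOLATION  [2 reads]

Access #3 fault: NONE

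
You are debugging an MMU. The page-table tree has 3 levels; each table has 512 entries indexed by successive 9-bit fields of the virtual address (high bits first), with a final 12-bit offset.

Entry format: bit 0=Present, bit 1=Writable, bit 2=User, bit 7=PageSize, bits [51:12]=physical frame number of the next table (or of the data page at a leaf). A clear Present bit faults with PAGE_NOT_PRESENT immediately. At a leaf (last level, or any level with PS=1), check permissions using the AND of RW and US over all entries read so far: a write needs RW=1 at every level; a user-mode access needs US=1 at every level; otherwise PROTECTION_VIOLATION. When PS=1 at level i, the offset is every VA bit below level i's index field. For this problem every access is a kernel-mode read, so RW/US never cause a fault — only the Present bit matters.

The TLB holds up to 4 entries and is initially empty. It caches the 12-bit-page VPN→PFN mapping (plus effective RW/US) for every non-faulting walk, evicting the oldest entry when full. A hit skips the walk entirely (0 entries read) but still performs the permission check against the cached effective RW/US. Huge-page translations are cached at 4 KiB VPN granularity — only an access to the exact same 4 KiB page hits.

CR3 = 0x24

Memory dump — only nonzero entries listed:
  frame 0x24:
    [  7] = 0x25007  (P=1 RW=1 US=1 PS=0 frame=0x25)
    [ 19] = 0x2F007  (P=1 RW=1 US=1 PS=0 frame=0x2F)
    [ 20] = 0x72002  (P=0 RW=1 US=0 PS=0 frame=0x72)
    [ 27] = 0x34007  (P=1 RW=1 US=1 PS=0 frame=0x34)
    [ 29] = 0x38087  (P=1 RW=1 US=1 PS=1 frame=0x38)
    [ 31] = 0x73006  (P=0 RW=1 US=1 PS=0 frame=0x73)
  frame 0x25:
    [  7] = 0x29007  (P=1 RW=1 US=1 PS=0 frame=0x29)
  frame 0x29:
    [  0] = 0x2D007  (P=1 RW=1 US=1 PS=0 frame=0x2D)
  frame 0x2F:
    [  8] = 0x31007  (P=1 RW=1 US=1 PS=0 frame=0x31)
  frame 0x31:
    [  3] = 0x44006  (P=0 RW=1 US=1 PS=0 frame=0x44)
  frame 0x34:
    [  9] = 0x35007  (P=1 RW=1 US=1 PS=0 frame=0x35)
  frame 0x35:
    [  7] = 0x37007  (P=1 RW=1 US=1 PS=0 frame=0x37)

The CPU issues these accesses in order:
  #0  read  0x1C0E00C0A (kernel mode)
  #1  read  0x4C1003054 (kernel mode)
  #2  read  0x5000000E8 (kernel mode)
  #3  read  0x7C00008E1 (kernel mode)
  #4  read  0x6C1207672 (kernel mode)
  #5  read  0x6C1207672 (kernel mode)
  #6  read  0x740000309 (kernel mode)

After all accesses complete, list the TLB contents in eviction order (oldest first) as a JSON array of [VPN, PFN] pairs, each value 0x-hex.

Walk each access:
#0 VA=0x1C0E00C0A (r,kernel):
  L0 @0x24[7] → 0x25007  P=1,RW=1,US=1,PS=0
  L1 @0x25[7] → 0x29007  P=1,RW=1,US=1,PS=0
  L2 @0x29[0] → 0x2D007  P=1,RW=1,US=1,PS=0
  ✓ 0x2DC0A  — 3 lookups
#1 VA=0x4C1003054 (r,kernel):
  L0 @0x24[19] → 0x2F007  P=1,RW=1,US=1,PS=0
  L1 @0x2F[8] → 0x31007  P=1,RW=1,US=1,PS=0
  L2 @0x31[3] → 0x44006  P=0,RW=1,US=1,PS=0
  → PAGE_NOT_PRESENT  (3 entries read)
#2 VA=0x5000000E8 (r,kernel):
  L0 @0x24[20] → 0x72002  P=0,RW=1,US=0,PS=0
  → PAGE_NOT_PRESENT  (1 entries read)
#3 VA=0x7C00008E1 (r,kernel):
  L0 @0x24[31] → 0x73006  P=0,RW=1,US=1,PS=0
  → PAGE_NOT_PRESENT  (1 entries read)
#4 VA=0x6C1207672 (r,kernel):
  L0 @0x24[27] → 0x34007  P=1,RW=1,US=1,PS=0
  L1 @0x34[9] → 0x35007  P=1,RW=1,US=1,PS=0
  L2 @0x35[7] → 0x37007  P=1,RW=1,US=1,PS=0
  ✓ 0x37672  — 3 lookups
#5 VA=0x6C1207672 (r,kernel):
  TLB hit vpn=0x6C1207 → PA=0x37672
#6 VA=0x740000309 (r,kernel):
  L0 @0x24[29] → 0x38087  P=1,RW=1,US=1,PS=1
  ✓ 0x38309 (huge @L0)  — 1 lookups

TLB: [["0x1C0E00", "0x2D"], ["0x6C1207", "0x37"], ["0x740000", "0x38"]]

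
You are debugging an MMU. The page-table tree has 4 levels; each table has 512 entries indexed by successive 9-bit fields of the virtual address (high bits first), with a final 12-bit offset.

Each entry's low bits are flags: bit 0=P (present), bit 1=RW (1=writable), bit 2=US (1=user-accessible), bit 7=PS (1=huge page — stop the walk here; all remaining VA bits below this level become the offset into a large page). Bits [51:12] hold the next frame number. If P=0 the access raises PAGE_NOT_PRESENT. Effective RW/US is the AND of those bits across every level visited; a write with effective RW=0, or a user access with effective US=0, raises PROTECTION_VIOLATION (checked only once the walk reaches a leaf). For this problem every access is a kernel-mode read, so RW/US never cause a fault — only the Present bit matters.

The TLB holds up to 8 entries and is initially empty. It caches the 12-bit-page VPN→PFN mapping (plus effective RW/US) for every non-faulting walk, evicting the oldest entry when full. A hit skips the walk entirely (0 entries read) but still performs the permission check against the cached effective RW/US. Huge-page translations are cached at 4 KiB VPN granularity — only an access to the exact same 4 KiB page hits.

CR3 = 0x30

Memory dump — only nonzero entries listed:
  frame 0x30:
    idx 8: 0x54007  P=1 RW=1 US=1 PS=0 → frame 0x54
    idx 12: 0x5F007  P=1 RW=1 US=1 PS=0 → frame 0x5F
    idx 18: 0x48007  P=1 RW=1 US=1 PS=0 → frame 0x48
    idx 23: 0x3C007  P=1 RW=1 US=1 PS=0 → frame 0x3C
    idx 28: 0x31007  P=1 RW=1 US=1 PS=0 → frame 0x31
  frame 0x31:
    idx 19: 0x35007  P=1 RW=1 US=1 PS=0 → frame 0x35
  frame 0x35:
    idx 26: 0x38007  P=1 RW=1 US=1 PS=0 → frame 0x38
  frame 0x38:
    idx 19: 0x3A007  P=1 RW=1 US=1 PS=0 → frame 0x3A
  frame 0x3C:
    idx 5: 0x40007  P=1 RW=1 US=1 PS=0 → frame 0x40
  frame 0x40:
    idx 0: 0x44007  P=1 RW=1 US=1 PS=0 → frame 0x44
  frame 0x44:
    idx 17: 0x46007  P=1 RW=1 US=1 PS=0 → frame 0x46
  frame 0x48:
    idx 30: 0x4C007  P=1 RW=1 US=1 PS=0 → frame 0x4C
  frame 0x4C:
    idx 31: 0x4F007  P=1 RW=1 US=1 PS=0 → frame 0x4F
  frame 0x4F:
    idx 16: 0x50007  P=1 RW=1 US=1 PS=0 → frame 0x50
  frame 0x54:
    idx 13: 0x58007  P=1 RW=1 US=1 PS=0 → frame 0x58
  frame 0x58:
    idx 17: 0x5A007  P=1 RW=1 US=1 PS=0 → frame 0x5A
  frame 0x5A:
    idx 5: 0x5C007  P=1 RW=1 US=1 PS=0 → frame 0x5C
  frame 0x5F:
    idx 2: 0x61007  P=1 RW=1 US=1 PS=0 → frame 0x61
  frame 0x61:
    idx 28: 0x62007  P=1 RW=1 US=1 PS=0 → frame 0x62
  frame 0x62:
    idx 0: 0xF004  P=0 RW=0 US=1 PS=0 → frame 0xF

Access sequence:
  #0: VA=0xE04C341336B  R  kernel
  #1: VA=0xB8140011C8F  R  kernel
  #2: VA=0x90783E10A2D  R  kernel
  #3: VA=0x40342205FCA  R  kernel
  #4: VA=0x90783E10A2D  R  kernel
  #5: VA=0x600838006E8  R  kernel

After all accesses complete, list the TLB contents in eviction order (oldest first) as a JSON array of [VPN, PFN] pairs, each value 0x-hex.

Walk each access:
#0 VA=0xE04C341336B (r,kernel):
  L0 @0x30[28] → 0x31007  P=1,RW=1,US=1,PS=0
  L1 @0x31[19] → 0x35007  P=1,RW=1,US=1,PS=0
  L2 @0x35[26] → 0x38007  P=1,RW=1,US=1,PS=0
  L3 @0x38[19] → 0x3A007  P=1,RW=1,US=1,PS=0
  → PA=0x3A36B  (4 entries read)
#1 VA=0xB8140011C8F (r,kernel):
  L0 @0x30[23] → 0x3C007  P=1,RW=1,US=1,PS=0
  L1 @0x3C[5] → 0x40007  P=1,RW=1,US=1,PS=0
  L2 @0x40[0] → 0x44007  P=1,RW=1,US=1,PS=0
  L3 @0x44[17] → 0x46007  P=1,RW=1,US=1,PS=0
  → PA=0x46C8F  (4 entries read)
#2 VA=0x90783E10A2D (r,kernel):
  L0 @0x30[18] → 0x48007  P=1,RW=1,US=1,PS=0
  L1 @0x48[30] → 0x4C007  P=1,RW=1,US=1,PS=0
  L2 @0x4C[31] → 0x4F007  P=1,RW=1,US=1,PS=0
  L3 @0x4F[16] → 0x50007  P=1,RW=1,US=1,PS=0
  → PA=0x50A2D  (4 entries read)
#3 VA=0x40342205FCA (r,kernel):
  L0 @0x30[8] → 0x54007  P=1,RW=1,US=1,PS=0
  L1 @0x54[13] → 0x58007  P=1,RW=1,US=1,PS=0
  L2 @0x58[17] → 0x5A007  P=1,RW=1,US=1,PS=0
  L3 @0x5A[5] → 0x5C007  P=1,RW=1,US=1,PS=0
  → PA=0x5CFCA  (4 entries read)
#4 VA=0x90783E10A2D (r,kernel):
  TLB hit vpn=0x90783E10 → PA=0x50A2D
#5 VA=0x600838006E8 (r,kernel):
  L0 @0x30[12] → 0x5F007  P=1,RW=1,US=1,PS=0
  L1 @0x5F[2] → 0x61007  P=1,RW=1,US=1,PS=0
  L2 @0x61[28] → 0x62007  P=1,RW=1,US=1,PS=0
  L3 @0x62[0] → 0xF004  P=0,RW=0,US=1,PS=0
  ⇒ fault: PAGE_NOT_PRESENT  — 4 lookups

TLB: [["0xE04C3413", "0x3A"], ["0xB8140011", "0x46"], ["0x90783E10", "0x50"], ["0x40342205", "0x5C"]]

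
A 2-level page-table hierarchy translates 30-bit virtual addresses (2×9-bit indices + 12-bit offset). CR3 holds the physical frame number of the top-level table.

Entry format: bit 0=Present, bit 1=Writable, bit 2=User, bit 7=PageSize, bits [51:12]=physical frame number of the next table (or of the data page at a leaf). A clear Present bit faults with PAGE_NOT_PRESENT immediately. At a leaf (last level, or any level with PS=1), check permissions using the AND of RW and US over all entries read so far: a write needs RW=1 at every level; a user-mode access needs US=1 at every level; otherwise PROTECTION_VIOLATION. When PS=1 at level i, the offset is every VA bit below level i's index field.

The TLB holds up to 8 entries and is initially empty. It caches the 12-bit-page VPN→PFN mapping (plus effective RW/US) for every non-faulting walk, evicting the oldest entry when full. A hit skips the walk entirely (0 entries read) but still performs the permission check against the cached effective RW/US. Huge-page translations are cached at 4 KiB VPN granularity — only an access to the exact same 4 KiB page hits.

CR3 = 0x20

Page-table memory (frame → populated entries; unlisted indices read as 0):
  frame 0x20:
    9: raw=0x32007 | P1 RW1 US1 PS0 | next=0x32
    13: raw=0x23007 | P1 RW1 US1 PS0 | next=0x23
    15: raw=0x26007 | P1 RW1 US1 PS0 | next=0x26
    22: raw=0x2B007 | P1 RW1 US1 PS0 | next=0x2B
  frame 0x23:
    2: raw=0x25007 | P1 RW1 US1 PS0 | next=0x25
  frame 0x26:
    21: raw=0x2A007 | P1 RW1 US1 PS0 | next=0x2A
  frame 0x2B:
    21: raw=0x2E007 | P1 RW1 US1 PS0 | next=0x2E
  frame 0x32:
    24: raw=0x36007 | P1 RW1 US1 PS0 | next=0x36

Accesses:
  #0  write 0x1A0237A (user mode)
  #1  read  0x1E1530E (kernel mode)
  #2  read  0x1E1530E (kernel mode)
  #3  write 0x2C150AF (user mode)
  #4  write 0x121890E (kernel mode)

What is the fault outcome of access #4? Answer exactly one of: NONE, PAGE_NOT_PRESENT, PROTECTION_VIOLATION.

Trace:
#0 VA=0x1A0237A (w,user):
  lvl0: tbl 0x20, slot 13 ⇒ 0x23007 (P1/RW1/US1/PS0)
  lvl1: tbl 0x23, slot 2 ⇒ 0x25007 (P1/RW1/US1/PS0)
  ⇒ phys 0x2537A  [2 reads]
#1 VA=0x1E1530E (r,kernel):
  lvl0: tbl 0x20, slot 15 ⇒ 0x26007 (P1/RW1/US1/PS0)
  lvl1: tbl 0x26, slot 21 ⇒ 0x2A007 (P1/RW1/US1/PS0)
  ⇒ phys 0x2A30E  [2 reads]
#2 VA=0x1E1530E (r,kernel):
  TLB hit vpn=0x1E15 → PA=0x2A30E
#3 VA=0x2C150AF (w,user):
  lvl0: tbl 0x20, slot 22 ⇒ 0x2B007 (P1/RW1/US1/PS0)
  lvl1: tbl 0x2B, slot 21 ⇒ 0x2E007 (P1/RW1/US1/PS0)
  ⇒ phys 0x2E0AF  [2 reads]
#4 VA=0x121890E (w,kernel):
  lvl0: tbl 0x20, slot 9 ⇒ 0x32007 (P1/RW1/US1/PS0)
  lvl1: tbl 0x32, slot 24 ⇒ 0x36007 (P1/RW1/US1/PS0)
  ⇒ phys 0x3690E  [2 reads]

Access #4 fault: NONE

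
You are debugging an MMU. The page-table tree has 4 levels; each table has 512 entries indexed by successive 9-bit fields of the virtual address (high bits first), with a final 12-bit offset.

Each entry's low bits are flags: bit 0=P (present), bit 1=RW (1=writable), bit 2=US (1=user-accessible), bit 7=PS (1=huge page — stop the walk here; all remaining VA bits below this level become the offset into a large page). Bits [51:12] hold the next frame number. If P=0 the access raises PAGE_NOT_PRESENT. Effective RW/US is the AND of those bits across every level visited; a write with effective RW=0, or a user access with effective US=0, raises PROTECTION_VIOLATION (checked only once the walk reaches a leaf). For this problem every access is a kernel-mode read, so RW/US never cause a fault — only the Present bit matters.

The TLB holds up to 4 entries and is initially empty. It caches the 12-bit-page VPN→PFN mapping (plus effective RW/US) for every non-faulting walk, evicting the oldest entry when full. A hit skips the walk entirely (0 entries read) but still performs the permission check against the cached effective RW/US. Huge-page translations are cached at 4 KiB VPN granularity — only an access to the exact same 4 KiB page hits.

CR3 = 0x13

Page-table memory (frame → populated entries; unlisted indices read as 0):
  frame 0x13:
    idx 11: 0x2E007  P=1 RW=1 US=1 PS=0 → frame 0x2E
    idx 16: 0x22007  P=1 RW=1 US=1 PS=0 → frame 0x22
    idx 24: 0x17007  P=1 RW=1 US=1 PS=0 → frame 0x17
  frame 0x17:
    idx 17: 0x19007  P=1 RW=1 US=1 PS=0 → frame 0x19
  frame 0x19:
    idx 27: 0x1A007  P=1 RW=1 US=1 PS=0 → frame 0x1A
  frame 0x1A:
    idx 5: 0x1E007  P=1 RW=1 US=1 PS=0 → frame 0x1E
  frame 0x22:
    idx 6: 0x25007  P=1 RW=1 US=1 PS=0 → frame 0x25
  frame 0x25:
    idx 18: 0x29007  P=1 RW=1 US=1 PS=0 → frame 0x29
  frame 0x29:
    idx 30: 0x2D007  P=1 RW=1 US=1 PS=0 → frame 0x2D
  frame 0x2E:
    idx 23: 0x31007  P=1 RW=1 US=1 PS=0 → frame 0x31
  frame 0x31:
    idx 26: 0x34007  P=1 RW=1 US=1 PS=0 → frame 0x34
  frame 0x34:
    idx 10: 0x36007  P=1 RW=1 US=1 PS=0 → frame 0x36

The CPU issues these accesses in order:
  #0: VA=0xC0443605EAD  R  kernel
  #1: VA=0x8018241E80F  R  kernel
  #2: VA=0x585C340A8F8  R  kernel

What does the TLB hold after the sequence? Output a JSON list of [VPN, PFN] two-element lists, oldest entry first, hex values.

Per-access translation:
#0 VA=0xC0443605EAD (r,kernel):
  [0] read 0x13 idx=24: raw=0x17007 flags P=1 W=1 U=1 S=0
  [1] read 0x17 idx=17: raw=0x19007 flags P=1 W=1 U=1 S=0
  [2] read 0x19 idx=27: raw=0x1A007 flags P=1 W=1 U=1 S=0
  [3] read 0x1A idx=5: raw=0x1E007 flags P=1 W=1 U=1 S=0
  ✓ 0x1EEAD  — 4 lookups
#1 VA=0x8018241E80F (r,kernel):
  [0] read 0x13 idx=16: raw=0x22007 flags P=1 W=1 U=1 S=0
  [1] read 0x22 idx=6: raw=0x25007 flags P=1 W=1 U=1 S=0
  [2] read 0x25 idx=18: raw=0x29007 flags P=1 W=1 U=1 S=0
  [3] read 0x29 idx=30: raw=0x2D007 flags P=1 W=1 U=1 S=0
  ✓ 0x2D80F  — 4 lookups
#2 VA=0x585C340A8F8 (r,kernel):
  [0] read 0x13 idx=11: raw=0x2E007 flags P=1 W=1 U=1 S=0
  [1] read 0x2E idx=23: raw=0x31007 flags P=1 W=1 U=1 S=0
  [2] read 0x31 idx=26: raw=0x34007 flags P=1 W=1 U=1 S=0
  [3] read 0x34 idx=10: raw=0x36007 flags P=1 W=1 U=1 S=0
  ✓ 0x368F8  — 4 lookups

TLB: [["0xC0443605", "0x1E"], ["0x8018241E", "0x2D"], ["0x585C340A", "0x36"]]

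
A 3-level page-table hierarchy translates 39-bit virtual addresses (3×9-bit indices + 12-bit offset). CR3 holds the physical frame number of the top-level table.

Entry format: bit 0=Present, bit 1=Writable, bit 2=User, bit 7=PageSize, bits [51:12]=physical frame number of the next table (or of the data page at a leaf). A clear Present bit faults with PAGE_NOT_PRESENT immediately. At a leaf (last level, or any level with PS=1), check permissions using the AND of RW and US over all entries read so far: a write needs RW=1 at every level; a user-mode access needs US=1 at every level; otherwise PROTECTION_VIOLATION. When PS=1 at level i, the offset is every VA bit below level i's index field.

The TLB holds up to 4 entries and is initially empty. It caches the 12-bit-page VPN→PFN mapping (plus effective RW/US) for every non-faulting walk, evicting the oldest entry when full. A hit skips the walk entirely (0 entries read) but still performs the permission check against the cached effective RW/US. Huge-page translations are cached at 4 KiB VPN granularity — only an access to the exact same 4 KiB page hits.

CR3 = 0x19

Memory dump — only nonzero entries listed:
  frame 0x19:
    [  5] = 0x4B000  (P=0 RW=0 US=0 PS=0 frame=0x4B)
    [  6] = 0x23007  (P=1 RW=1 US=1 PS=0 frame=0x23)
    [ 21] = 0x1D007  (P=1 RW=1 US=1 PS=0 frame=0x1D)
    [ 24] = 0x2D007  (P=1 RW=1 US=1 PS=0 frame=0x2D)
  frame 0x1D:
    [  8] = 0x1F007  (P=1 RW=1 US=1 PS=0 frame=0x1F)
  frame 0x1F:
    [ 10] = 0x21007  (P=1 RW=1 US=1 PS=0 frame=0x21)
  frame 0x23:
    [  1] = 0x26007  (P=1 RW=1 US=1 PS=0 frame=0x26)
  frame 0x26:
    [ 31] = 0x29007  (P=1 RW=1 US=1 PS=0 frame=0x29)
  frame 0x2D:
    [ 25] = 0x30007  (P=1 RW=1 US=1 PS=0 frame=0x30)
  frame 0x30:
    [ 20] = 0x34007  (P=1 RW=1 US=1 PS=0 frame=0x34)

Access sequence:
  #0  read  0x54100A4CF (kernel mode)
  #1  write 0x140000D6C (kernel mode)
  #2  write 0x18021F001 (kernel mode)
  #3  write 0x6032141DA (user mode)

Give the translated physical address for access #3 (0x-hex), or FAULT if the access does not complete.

Walk each access:
#0 VA=0x54100A4CF (r,kernel):
  L0 @0x19[21] → 0x1D007  P=1,RW=1,US=1,PS=0
  L1 @0x1D[8] → 0x1F007  P=1,RW=1,US=1,PS=0
  L2 @0x1F[10] → 0x21007  P=1,RW=1,US=1,PS=0
  → PA=0x214CF  (3 entries read)
#1 VA=0x140000D6C (w,kernel):
  L0 @0x19[5] → 0x4B000  P=0,RW=0,US=0,PS=0
  ✗ PAGE_NOT_PRESENT  [1 reads]
#2 VA=0x18021F001 (w,kernel):
  L0 @0x19[6] → 0x23007  P=1,RW=1,US=1,PS=0
  L1 @0x23[1] → 0x26007  P=1,RW=1,US=1,PS=0
  L2 @0x26[31] → 0x29007  P=1,RW=1,US=1,PS=0
  → PA=0x29001  (3 entries read)
#3 VA=0x6032141DA (w,user):
  L0 @0x19[24] → 0x2D007  P=1,RW=1,US=1,PS=0
  L1 @0x2D[25] → 0x30007  P=1,RW=1,US=1,PS=0
  L2 @0x30[20] → 0x34007  P=1,RW=1,US=1,PS=0
  → PA=0x341DA  (3 entries read)

Access #3 PA: 0x341DA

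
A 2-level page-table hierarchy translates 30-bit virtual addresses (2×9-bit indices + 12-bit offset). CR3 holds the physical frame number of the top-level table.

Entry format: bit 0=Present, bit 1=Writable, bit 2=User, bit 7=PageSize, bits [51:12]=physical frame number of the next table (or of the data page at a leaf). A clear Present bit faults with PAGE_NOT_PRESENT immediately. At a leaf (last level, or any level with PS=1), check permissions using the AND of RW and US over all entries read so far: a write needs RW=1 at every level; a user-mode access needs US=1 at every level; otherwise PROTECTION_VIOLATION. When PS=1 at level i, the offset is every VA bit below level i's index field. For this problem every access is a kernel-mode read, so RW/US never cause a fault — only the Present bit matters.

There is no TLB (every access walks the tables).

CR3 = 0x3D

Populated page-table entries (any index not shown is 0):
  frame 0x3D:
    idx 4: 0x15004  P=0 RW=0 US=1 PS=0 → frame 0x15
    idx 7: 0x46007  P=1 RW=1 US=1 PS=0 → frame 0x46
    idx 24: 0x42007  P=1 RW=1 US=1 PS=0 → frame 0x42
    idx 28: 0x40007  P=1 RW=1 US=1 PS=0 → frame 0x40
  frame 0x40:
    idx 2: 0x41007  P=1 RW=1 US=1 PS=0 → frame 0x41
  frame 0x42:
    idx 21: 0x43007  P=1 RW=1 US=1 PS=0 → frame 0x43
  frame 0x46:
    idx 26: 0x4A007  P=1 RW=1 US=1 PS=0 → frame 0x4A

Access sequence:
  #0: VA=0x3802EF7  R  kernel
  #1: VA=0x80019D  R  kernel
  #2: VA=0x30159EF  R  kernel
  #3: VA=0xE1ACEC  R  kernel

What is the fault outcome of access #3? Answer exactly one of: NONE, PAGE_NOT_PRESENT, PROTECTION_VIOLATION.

Trace:
#0 VA=0x3802EF7 (r,kernel):
  [0] read 0x3D idx=28: raw=0x40007 flags P=1 W=1 U=1 S=0
  [1] read 0x40 idx=2: raw=0x41007 flags P=1 W=1 U=1 S=0
  ⇒ phys 0x41EF7  [2 reads]
#1 VA=0x80019D (r,kernel):
  [0] read 0x3D idx=4: raw=0x15004 flags P=0 W=0 U=1 S=0
  ⇒ fault: PAGE_NOT_PRESENT  — 1 lookups
#2 VA=0x30159EF (r,kernel):
  [0] read 0x3D idx=24: raw=0x42007 flags P=1 W=1 U=1 S=0
  [1] read 0x42 idx=21: raw=0x43007 flags P=1 W=1 U=1 S=0
  ⇒ phys 0x439EF  [2 reads]
#3 VA=0xE1ACEC (r,kernel):
  [0] read 0x3D idx=7: raw=0x46007 flags P=1 W=1 U=1 S=0
  [1] read 0x46 idx=26: raw=0x4A007 flags P=1 W=1 U=1 S=0
  ⇒ phys 0x4ACEC  [2 reads]

Access #3 fault: NONE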